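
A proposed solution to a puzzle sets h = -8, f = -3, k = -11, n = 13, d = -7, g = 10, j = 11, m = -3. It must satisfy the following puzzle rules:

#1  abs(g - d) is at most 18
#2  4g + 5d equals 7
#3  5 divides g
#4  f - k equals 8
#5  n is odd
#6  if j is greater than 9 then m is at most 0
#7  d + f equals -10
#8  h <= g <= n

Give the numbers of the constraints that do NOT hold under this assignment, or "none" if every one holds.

#1 abs(10 - (-7)) = 17; 17 ≤ 18  holds
#2 4g + 5d = 4(10) + 5(-7) = 5, not 7  fails
#3 10 / 5 = 2, so 5 divides 10  holds
#4 f - k = -3 - (-11) = 8  holds
#5 n = 13 is odd  holds
#6 j = 11 > 9, so we need m ≤ 0; m = -3 ≤ 0  holds
#7 d + f = -7 + (-3) = -10  holds
#8 values -8 <= 10 <= 13  holds

Violated: 2.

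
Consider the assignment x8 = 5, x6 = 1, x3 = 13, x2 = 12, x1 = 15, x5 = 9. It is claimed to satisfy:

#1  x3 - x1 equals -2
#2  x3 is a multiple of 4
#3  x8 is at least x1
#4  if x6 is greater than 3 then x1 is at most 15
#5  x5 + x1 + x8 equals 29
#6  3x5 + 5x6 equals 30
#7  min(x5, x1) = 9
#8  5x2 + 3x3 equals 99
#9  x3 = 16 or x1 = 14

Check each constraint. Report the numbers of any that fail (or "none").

Constraints 2, 3, 6, and 9 are violated.

#1 x3 - x1 = 13 - 15 = -2 — satisfied.
#2 13 = 4*3 + 1, so 4 does not divide 13 — violated.
#3 x8 = 5, x1 = 15; 5 < 15 (want ≥) — violated.
#4 x6 = 1, not > 3; antecedent false, conditional vacuously true — satisfied.
#5 x5 + x1 + x8 = 9 + 15 + 5 = 29 — satisfied.
#6 3x5 + 5x6 = 3(9) + 5(1) = 32, not 30 — violated.
#7 min(9, 15) = 9 — satisfied.
#8 5x2 + 3x3 = 5(12) + 3(13) = 99 — satisfied.
#9 x3 = 13 ≠ 16 and x1 = 15 ≠ 14; both disjuncts false — violated.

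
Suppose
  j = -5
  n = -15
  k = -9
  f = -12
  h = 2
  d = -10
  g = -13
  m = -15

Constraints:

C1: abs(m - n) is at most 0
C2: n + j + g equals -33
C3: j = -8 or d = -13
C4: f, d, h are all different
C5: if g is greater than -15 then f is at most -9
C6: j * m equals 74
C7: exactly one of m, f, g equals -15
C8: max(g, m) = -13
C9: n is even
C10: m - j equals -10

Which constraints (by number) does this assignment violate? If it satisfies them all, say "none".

C1: abs(-15 - (-15)) = 0; 0 ≤ 0 — holds.
C2: n + j + g = -15 + (-5) + (-13) = -33 — holds.
C3: j = -5 ≠ -8 and d = -10 ≠ -13; both disjuncts false — does not hold.
C4: values -12, -10, 2 are pairwise distinct — holds.
C5: g = -13 > -15, so we need f ≤ -9; f = -12 ≤ -9 — holds.
C6: j * m = -5 * (-15) = 75, not 74 — does not hold.
C7: m=-15, f=-12, g=-13; 1 of them equals -15 — holds.
C8: max(-13, -15) = -13 — holds.
C9: n = -15 is odd — does not hold.
C10: m - j = -15 - (-5) = -10 — holds.

Constraints 3, 6, and 9 are violated.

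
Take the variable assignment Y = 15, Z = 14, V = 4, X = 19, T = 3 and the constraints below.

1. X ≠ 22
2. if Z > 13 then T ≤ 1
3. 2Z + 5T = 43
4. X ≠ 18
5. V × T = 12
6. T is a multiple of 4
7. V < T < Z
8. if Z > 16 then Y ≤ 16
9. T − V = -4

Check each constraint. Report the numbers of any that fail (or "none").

Constraints 2, 6, 7, and 9 are violated.

1. X = 19, and 19 ≠ 22 — holds.
2. Z = 14 > 13, so we need T ≤ 1; but T = 3 > 1 — does not hold.
3. 2Z + 5T = 2(14) + 5(3) = 43 — holds.
4. X = 19, and 19 ≠ 18 — holds.
5. V × T = 4 × 3 = 12 — holds.
6. 3 = 4×0 + 3, so 4 does not divide 3 — does not hold.
7. values 4, 3, 14; V = 4 is not < T = 3 — does not hold.
8. Z = 14, not > 16; antecedent false, conditional vacuously true — holds.
9. T − V = 3 − 4 = -1, not -4 — does not hold.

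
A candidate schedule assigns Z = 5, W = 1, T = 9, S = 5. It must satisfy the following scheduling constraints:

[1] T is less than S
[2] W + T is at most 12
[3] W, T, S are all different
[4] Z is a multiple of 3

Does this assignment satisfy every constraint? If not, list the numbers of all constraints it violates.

[1] T = 9, S = 5; 9 ≥ 5 (want <)  no
[2] W + T = 1 + 9 = 10; 10 ≤ 12  yes
[3] values 1, 9, 5 are pairwise distinct  yes
[4] 5 = 3*1 + 2, so 3 does not divide 5  no

The assignment fails constraints 1 and 4.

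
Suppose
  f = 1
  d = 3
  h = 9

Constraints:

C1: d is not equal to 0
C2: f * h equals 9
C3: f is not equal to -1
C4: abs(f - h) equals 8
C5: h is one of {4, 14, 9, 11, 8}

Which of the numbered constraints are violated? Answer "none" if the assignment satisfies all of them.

C1: d = 3, and 3 ≠ 0 — holds.
C2: f * h = 1 * 9 = 9 — holds.
C3: f = 1, and 1 ≠ -1 — holds.
C4: abs(1 - 9) = 8 — holds.
C5: h = 9 is in {4, 14, 9, 11, 8} — holds.

No violations.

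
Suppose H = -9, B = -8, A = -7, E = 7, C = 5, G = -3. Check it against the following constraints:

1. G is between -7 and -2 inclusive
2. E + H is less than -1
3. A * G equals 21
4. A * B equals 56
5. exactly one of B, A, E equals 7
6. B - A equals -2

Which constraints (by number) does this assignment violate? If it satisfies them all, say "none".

1. G = -3 lies in [-7, -2]  true
2. E + H = 7 + (-9) = -2; -2 < -1  true
3. A * G = -7 * (-3) = 21  true
4. A * B = -7 * (-8) = 56  true
5. B=-8, A=-7, E=7; 1 of them equals 7  true
6. B - A = -8 - (-7) = -1, not -2  false

Constraint 6 is violated.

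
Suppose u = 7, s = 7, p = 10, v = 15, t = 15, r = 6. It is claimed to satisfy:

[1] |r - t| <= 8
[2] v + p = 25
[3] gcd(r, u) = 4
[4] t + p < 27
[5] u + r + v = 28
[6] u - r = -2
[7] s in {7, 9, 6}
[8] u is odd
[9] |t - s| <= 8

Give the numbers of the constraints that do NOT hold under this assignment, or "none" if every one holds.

[1] |6 - 15| = 9; 9 > 8, exceeds bound 8  false
[2] v + p = 15 + 10 = 25  true
[3] gcd(6, 7) = 1, not 4  false
[4] t + p = 15 + 10 = 25; 25 < 27  true
[5] u + r + v = 7 + 6 + 15 = 28  true
[6] u - r = 7 - 6 = 1, not -2  false
[7] s = 7 is in {7, 9, 6}  true
[8] u = 7 is odd  true
[9] |15 - 7| = 8; 8 ≤ 8  true

No — constraints 1, 3, 6 are not satisfied.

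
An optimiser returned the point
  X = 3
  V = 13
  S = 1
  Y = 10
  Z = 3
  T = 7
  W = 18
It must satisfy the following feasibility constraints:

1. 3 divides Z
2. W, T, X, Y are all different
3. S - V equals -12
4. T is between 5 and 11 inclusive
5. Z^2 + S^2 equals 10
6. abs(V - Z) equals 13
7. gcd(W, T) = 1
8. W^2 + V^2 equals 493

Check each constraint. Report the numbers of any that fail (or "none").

1. 3 / 3 = 1, so 3 divides 3 — holds.
2. values 18, 7, 3, 10 are pairwise distinct — holds.
3. S - V = 1 - 13 = -12 — holds.
4. T = 7 lies in [5, 11] — holds.
5. Z^2 + S^2 = 3^2 + 1^2 = 9 + 1 = 10 — holds.
6. abs(13 - 3) = 10, not 13 — does not hold.
7. gcd(18, 7) = 1 — holds.
8. W^2 + V^2 = 18^2 + 13^2 = 324 + 169 = 493 — holds.

The assignment fails constraint 6.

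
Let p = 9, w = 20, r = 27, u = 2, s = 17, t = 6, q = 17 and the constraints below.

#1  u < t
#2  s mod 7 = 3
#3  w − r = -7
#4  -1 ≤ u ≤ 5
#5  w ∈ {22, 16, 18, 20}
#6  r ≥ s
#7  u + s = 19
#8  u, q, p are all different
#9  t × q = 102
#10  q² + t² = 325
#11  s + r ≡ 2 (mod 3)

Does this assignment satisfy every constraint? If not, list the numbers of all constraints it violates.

None — every constraint holds.

#1 u = 2, t = 6; 2 < 6 — OK.
#2 17 mod 7 = 3 — OK.
#3 w − r = 20 − 27 = -7 — OK.
#4 u = 2 lies in [-1, 5] — OK.
#5 w = 20 is in {22, 16, 18, 20} — OK.
#6 r = 27, s = 17; 27 ≥ 17 — OK.
#7 u + s = 2 + 17 = 19 — OK.
#8 values 2, 17, 9 are pairwise distinct — OK.
#9 t × q = 6 × 17 = 102 — OK.
#10 q² + t² = 17² + 6² = 289 + 36 = 325 — OK.
#11 s + r = 44; 44 mod 3 = 2 — OK.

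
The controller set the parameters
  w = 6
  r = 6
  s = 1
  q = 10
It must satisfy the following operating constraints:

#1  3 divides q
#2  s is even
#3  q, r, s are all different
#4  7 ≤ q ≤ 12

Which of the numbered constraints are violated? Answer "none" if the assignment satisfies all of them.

Constraints 1, 2 do not hold.

#1 10 = 3×3 + 1, so 3 does not divide 10 — violated.
#2 s = 1 is odd — violated.
#3 values 10, 6, 1 are pairwise distinct — OK.
#4 q = 10 lies in [7, 12] — OK.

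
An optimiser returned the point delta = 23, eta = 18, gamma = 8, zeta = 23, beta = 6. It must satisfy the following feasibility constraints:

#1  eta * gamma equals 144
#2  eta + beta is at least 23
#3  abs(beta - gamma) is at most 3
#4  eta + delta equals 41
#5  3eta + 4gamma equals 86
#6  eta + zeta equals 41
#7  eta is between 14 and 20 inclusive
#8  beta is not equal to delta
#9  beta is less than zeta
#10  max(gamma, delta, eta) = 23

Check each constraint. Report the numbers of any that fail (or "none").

#1 eta * gamma = 18 * 8 = 144 — holds.
#2 eta + beta = 18 + 6 = 24; 24 ≥ 23 — holds.
#3 abs(6 - 8) = 2; 2 ≤ 3 — holds.
#4 eta + delta = 18 + 23 = 41 — holds.
#5 3eta + 4gamma = 3(18) + 4(8) = 86 — holds.
#6 eta + zeta = 18 + 23 = 41 — holds.
#7 eta = 18 lies in [14, 20] — holds.
#8 beta = 6, delta = 23; distinct — holds.
#9 beta = 6, zeta = 23; 6 < 23 — holds.
#10 max(8, 23, 18) = 23 — holds.

All constraints are satisfied.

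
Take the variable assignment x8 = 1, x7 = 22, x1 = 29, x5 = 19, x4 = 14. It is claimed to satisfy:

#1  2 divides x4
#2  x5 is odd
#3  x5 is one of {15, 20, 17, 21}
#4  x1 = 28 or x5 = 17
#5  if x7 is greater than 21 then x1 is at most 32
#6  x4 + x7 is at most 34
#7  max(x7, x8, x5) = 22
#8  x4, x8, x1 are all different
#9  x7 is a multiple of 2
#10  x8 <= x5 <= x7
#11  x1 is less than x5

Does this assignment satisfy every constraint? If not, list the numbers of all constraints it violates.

Violated: 3, 4, 6, 11.

#1 14 / 2 = 7, so 2 divides 14  ✓
#2 x5 = 19 is odd  ✓
#3 x5 = 19 is not in {15, 20, 17, 21}  ✗
#4 x1 = 29 ≠ 28 and x5 = 19 ≠ 17; both disjuncts false  ✗
#5 x7 = 22 > 21, so we need x1 ≤ 32; x1 = 29 ≤ 32  ✓
#6 x4 + x7 = 14 + 22 = 36; 36 > 34, bound 34 not met  ✗
#7 max(22, 1, 19) = 22  ✓
#8 values 14, 1, 29 are pairwise distinct  ✓
#9 22 / 2 = 11, so 2 divides 22  ✓
#10 values 1 <= 19 <= 22  ✓
#11 x1 = 29, x5 = 19; 29 ≥ 19 (want <)  ✗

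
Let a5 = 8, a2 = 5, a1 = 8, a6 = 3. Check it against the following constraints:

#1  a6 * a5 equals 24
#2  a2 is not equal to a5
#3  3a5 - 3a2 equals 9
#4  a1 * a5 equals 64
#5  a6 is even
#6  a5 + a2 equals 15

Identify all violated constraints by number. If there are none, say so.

#1 a6 * a5 = 3 * 8 = 24 — OK.
#2 a2 = 5, a5 = 8; distinct — OK.
#3 3a5 - 3a2 = 3(8) - 3(5) = 9 — OK.
#4 a1 * a5 = 8 * 8 = 64 — OK.
#5 a6 = 3 is odd — violated.
#6 a5 + a2 = 8 + 5 = 13, not 15 — violated.

Violated: 5, 6.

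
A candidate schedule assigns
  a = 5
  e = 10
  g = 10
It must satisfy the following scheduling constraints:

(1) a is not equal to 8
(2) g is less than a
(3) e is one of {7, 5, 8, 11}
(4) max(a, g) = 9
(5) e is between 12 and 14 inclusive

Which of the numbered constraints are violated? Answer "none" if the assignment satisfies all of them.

(1) a = 5, and 5 ≠ 8 — OK.
(2) g = 10, a = 5; 10 ≥ 5 (want <) — violated.
(3) e = 10 is not in {7, 5, 8, 11} — violated.
(4) max(5, 10) = 10, not 9 — violated.
(5) e = 10 is outside [12, 14] — violated.

Constraints 2, 3, 4, and 5 do not hold.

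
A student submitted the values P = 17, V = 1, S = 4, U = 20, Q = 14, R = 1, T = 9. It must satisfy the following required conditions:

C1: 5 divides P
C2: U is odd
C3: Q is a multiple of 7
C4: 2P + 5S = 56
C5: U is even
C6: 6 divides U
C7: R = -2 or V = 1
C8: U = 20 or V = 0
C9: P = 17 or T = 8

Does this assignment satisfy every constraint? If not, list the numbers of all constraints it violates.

C1: 17 = 5×3 + 2, so 5 does not divide 17  ✘
C2: U = 20 is even  ✘
C3: 14 / 7 = 2, so 7 divides 14  ✔
C4: 2P + 5S = 2(17) + 5(4) = 54, not 56  ✘
C5: U = 20 is even  ✔
C6: 20 = 6×3 + 2, so 6 does not divide 20  ✘
C7: R = 1 ≠ -2, but V = 1 = 1 (second disjunct)  ✔
C8: U = 20 = 20 (first disjunct)  ✔
C9: P = 17 = 17 (first disjunct)  ✔

The assignment fails constraints 1, 2, 4, 6.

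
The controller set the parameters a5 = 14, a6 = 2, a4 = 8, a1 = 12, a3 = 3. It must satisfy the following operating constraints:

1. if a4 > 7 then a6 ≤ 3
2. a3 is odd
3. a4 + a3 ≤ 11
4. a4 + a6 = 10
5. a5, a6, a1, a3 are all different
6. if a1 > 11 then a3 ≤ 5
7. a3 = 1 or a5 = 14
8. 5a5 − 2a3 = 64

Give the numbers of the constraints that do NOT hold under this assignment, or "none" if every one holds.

The assignment satisfies every constraint.

1. a4 = 8 > 7, so we need a6 ≤ 3; a6 = 2 ≤ 3  ✔
2. a3 = 3 is odd  ✔
3. a4 + a3 = 8 + 3 = 11; 11 ≤ 11  ✔
4. a4 + a6 = 8 + 2 = 10  ✔
5. values 14, 2, 12, 3 are pairwise distinct  ✔
6. a1 = 12 > 11, so we need a3 ≤ 5; a3 = 3 ≤ 5  ✔
7. a3 = 3 ≠ 1, but a5 = 14 = 14 (second disjunct)  ✔
8. 5a5 − 2a3 = 5(14) − 2(3) = 64  ✔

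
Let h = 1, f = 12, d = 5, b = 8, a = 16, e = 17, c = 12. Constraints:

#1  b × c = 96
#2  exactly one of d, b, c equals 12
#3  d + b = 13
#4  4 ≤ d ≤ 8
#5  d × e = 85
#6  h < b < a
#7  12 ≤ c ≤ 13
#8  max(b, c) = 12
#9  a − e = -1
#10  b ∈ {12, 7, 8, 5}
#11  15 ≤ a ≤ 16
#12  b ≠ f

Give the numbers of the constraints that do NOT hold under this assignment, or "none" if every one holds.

#1 b × c = 8 × 12 = 96  true
#2 d=5, b=8, c=12; 1 of them equals 12  true
#3 d + b = 5 + 8 = 13  true
#4 d = 5 lies in [4, 8]  true
#5 d × e = 5 × 17 = 85  true
#6 values 1 < 8 < 16  true
#7 c = 12 lies in [12, 13]  true
#8 max(8, 12) = 12  true
#9 a − e = 16 − 17 = -1  true
#10 b = 8 is in {12, 7, 8, 5}  true
#11 a = 16 lies in [15, 16]  true
#12 b = 8, f = 12; distinct  true

No violations.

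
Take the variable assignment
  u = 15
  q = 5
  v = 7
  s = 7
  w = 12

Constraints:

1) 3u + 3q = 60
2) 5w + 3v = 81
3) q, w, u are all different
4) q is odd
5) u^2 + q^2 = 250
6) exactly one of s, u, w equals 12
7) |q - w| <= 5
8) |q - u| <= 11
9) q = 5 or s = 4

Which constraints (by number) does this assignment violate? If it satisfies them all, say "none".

1) 3u + 3q = 3(15) + 3(5) = 60  holds
2) 5w + 3v = 5(12) + 3(7) = 81  holds
3) values 5, 12, 15 are pairwise distinct  holds
4) q = 5 is odd  holds
5) u^2 + q^2 = 15^2 + 5^2 = 225 + 25 = 250  holds
6) s=7, u=15, w=12; 1 of them equals 12  holds
7) |5 - 12| = 7; 7 > 5, exceeds bound 5  fails
8) |5 - 15| = 10; 10 ≤ 11  holds
9) q = 5 = 5 (first disjunct)  holds

Violated: 7.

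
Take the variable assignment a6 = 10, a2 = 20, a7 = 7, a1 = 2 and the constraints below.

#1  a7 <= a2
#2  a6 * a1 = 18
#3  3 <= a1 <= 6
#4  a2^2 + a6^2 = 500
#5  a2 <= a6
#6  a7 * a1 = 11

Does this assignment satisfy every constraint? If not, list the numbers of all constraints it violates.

Violated: 2, 3, 5, 6.

#1 a7 = 7, a2 = 20; 7 ≤ 20 — satisfied.
#2 a6 * a1 = 10 * 2 = 20, not 18 — violated.
#3 a1 = 2 is outside [3, 6] — violated.
#4 a2^2 + a6^2 = 20^2 + 10^2 = 400 + 100 = 500 — satisfied.
#5 a2 = 20, a6 = 10; 20 > 10 (want ≤) — violated.
#6 a7 * a1 = 7 * 2 = 14, not 11 — violated.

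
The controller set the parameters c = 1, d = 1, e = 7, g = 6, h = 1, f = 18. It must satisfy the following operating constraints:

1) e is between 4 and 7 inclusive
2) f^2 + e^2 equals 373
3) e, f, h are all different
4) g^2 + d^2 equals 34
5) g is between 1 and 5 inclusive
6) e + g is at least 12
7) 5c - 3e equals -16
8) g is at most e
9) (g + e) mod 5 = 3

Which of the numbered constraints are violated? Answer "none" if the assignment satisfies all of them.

No — constraints 4, 5 are not satisfied.

1) e = 7 lies in [4, 7]  ✔
2) f^2 + e^2 = 18^2 + 7^2 = 324 + 49 = 373  ✔
3) values 7, 18, 1 are pairwise distinct  ✔
4) g^2 + d^2 = 6^2 + 1^2 = 36 + 1 = 37, not 34  ✘
5) g = 6 is outside [1, 5]  ✘
6) e + g = 7 + 6 = 13; 13 ≥ 12  ✔
7) 5c - 3e = 5(1) - 3(7) = -16  ✔
8) g = 6, e = 7; 6 ≤ 7  ✔
9) g + e = 13; 13 mod 5 = 3  ✔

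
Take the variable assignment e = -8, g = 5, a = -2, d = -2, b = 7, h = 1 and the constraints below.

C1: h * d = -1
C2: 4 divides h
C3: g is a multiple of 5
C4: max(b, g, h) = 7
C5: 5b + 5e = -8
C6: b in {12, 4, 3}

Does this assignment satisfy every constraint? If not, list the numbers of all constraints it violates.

No — constraints 1, 2, 5, and 6 are not satisfied.

C1: h * d = 1 * (-2) = -2, not -1 — violated.
C2: 1 = 4*0 + 1, so 4 does not divide 1 — violated.
C3: 5 / 5 = 1, so 5 divides 5 — OK.
C4: max(7, 5, 1) = 7 — OK.
C5: 5b + 5e = 5(7) + 5(-8) = -5, not -8 — violated.
C6: b = 7 is not in {12, 4, 3} — violated.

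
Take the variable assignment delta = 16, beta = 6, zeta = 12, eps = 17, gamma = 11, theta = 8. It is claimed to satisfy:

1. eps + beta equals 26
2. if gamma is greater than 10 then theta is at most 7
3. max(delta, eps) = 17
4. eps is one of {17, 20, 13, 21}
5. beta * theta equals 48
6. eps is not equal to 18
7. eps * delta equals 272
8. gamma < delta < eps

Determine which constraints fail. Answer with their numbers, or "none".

Constraints 1, 2 are violated.

1. eps + beta = 17 + 6 = 23, not 26 — violated.
2. gamma = 11 > 10, so we need theta ≤ 7; but theta = 8 > 7 — violated.
3. max(16, 17) = 17 — satisfied.
4. eps = 17 is in {17, 20, 13, 21} — satisfied.
5. beta * theta = 6 * 8 = 48 — satisfied.
6. eps = 17, and 17 ≠ 18 — satisfied.
7. eps * delta = 17 * 16 = 272 — satisfied.
8. values 11 < 16 < 17 — satisfied.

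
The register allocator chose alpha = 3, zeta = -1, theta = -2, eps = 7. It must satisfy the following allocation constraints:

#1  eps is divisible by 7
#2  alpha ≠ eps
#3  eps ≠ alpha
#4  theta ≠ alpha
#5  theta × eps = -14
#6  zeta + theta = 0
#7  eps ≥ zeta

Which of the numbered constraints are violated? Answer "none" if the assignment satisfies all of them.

#1 7 / 7 = 1, so 7 divides 7  holds
#2 alpha = 3, eps = 7; distinct  holds
#3 eps = 7, alpha = 3; distinct  holds
#4 theta = -2, alpha = 3; distinct  holds
#5 theta × eps = -2 × 7 = -14  holds
#6 zeta + theta = -1 + (-2) = -3, not 0  fails
#7 eps = 7, zeta = -1; 7 ≥ -1  holds

Constraint 6 does not hold.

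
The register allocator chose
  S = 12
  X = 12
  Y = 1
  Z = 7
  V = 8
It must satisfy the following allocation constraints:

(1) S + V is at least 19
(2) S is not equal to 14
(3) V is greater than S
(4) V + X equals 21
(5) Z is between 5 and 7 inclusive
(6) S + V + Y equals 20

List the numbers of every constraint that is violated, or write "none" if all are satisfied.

(1) S + V = 12 + 8 = 20; 20 ≥ 19 — holds.
(2) S = 12, and 12 ≠ 14 — holds.
(3) V = 8, S = 12; 8 ≤ 12 (want >) — does not hold.
(4) V + X = 8 + 12 = 20, not 21 — does not hold.
(5) Z = 7 lies in [5, 7] — holds.
(6) S + V + Y = 12 + 8 + 1 = 21, not 20 — does not hold.

The assignment fails constraints 3, 4, and 6.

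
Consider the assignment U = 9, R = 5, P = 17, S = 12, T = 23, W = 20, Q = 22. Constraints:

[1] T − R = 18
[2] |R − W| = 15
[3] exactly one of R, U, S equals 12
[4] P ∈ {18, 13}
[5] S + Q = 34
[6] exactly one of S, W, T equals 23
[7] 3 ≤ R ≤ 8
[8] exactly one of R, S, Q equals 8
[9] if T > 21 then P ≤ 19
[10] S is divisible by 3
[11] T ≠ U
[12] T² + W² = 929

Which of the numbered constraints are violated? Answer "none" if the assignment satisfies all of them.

Constraints 4, 8 do not hold.

[1] T − R = 23 − 5 = 18 — holds.
[2] |5 − 20| = 15 — holds.
[3] R=5, U=9, S=12; 1 of them equals 12 — holds.
[4] P = 17 is not in {18, 13} — does not hold.
[5] S + Q = 12 + 22 = 34 — holds.
[6] S=12, W=20, T=23; 1 of them equals 23 — holds.
[7] R = 5 lies in [3, 8] — holds.
[8] R=5, S=12, Q=22; 0 of them equal 8, not exactly one — does not hold.
[9] T = 23 > 21, so we need P ≤ 19; P = 17 ≤ 19 — holds.
[10] 12 / 3 = 4, so 3 divides 12 — holds.
[11] T = 23, U = 9; distinct — holds.
[12] T² + W² = 23² + 20² = 529 + 400 = 929 — holds.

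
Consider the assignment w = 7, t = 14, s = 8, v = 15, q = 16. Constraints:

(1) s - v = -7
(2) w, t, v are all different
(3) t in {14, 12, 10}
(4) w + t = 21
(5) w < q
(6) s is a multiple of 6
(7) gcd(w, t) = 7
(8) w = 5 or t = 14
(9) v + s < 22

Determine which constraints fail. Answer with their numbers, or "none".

The assignment fails constraints 6 and 9.

(1) s - v = 8 - 15 = -7  ✓
(2) values 7, 14, 15 are pairwise distinct  ✓
(3) t = 14 is in {14, 12, 10}  ✓
(4) w + t = 7 + 14 = 21  ✓
(5) w = 7, q = 16; 7 < 16  ✓
(6) 8 = 6*1 + 2, so 6 does not divide 8  ✗
(7) gcd(7, 14) = 7  ✓
(8) w = 7 ≠ 5, but t = 14 = 14 (second disjunct)  ✓
(9) v + s = 15 + 8 = 23; 23 ≥ 22, bound 22 not met  ✗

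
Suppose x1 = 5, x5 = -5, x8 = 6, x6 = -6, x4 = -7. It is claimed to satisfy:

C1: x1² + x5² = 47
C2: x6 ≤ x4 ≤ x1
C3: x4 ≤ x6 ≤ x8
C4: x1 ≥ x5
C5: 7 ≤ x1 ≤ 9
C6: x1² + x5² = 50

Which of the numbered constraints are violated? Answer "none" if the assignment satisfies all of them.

The assignment fails constraints 1, 2, and 5.

C1: x1² + x5² = 5² + (-5)² = 25 + 25 = 50, not 47 — does not hold.
C2: values -6, -7, 5; x6 = -6 is not ≤ x4 = -7 — does not hold.
C3: values -7 ≤ -6 ≤ 6 — holds.
C4: x1 = 5, x5 = -5; 5 ≥ -5 — holds.
C5: x1 = 5 is outside [7, 9] — does not hold.
C6: x1² + x5² = 5² + (-5)² = 25 + 25 = 50 — holds.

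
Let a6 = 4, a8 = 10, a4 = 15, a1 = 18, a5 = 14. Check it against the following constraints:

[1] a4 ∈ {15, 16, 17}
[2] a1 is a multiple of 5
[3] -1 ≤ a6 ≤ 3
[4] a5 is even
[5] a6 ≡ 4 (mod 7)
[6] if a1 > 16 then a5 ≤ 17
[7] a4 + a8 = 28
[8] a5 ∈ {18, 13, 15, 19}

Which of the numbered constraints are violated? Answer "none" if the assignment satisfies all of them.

[1] a4 = 15 is in {15, 16, 17} — holds.
[2] 18 = 5×3 + 3, so 5 does not divide 18 — fails.
[3] a6 = 4 is outside [-1, 3] — fails.
[4] a5 = 14 is even — holds.
[5] 4 mod 7 = 4 — holds.
[6] a1 = 18 > 16, so we need a5 ≤ 17; a5 = 14 ≤ 17 — holds.
[7] a4 + a8 = 15 + 10 = 25, not 28 — fails.
[8] a5 = 14 is not in {18, 13, 15, 19} — fails.

Constraints 2, 3, 7, and 8 are violated.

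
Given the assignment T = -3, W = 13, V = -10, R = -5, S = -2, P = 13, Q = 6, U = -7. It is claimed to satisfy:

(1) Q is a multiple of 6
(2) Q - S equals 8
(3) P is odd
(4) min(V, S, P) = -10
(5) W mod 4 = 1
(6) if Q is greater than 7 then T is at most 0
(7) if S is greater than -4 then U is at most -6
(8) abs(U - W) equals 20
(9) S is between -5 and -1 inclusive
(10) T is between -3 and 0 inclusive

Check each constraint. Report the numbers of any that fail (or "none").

(1) 6 / 6 = 1, so 6 divides 6 — holds.
(2) Q - S = 6 - (-2) = 8 — holds.
(3) P = 13 is odd — holds.
(4) min(-10, -2, 13) = -10 — holds.
(5) 13 mod 4 = 1 — holds.
(6) Q = 6, not > 7; antecedent false, conditional vacuously true — holds.
(7) S = -2 > -4, so we need U ≤ -6; U = -7 ≤ -6 — holds.
(8) abs(-7 - 13) = 20 — holds.
(9) S = -2 lies in [-5, -1] — holds.
(10) T = -3 lies in [-3, 0] — holds.

The assignment satisfies every constraint.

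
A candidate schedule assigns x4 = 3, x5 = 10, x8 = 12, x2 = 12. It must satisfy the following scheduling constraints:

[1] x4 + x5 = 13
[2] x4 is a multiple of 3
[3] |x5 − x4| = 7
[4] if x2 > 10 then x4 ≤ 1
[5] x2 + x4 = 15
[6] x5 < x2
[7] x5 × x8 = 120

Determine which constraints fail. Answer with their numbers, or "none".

The assignment fails constraint 4.

[1] x4 + x5 = 3 + 10 = 13 — holds.
[2] 3 / 3 = 1, so 3 divides 3 — holds.
[3] |10 − 3| = 7 — holds.
[4] x2 = 12 > 10, so we need x4 ≤ 1; but x4 = 3 > 1 — does not hold.
[5] x2 + x4 = 12 + 3 = 15 — holds.
[6] x5 = 10, x2 = 12; 10 < 12 — holds.
[7] x5 × x8 = 10 × 12 = 120 — holds.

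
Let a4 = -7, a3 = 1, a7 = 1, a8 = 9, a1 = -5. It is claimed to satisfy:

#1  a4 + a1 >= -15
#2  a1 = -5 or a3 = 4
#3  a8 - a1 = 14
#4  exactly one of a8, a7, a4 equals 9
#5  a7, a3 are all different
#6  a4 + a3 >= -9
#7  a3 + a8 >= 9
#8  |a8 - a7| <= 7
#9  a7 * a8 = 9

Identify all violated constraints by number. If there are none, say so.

Constraints 5, 8 are violated.

#1 a4 + a1 = -7 + (-5) = -12; -12 ≥ -15 — OK.
#2 a1 = -5 = -5 (first disjunct) — OK.
#3 a8 - a1 = 9 - (-5) = 14 — OK.
#4 a8=9, a7=1, a4=-7; 1 of them equals 9 — OK.
#5 a7 = a3 = 1, not all different — violated.
#6 a4 + a3 = -7 + 1 = -6; -6 ≥ -9 — OK.
#7 a3 + a8 = 1 + 9 = 10; 10 ≥ 9 — OK.
#8 |9 - 1| = 8; 8 > 7, exceeds bound 7 — violated.
#9 a7 * a8 = 1 * 9 = 9 — OK.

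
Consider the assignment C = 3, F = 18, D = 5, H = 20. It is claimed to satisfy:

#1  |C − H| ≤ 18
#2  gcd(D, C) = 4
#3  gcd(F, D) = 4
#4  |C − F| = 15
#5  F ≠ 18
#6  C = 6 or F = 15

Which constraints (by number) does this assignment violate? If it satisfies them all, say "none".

#1 |3 − 20| = 17; 17 ≤ 18 — OK.
#2 gcd(5, 3) = 1, not 4 — violated.
#3 gcd(18, 5) = 1, not 4 — violated.
#4 |3 − 18| = 15 — OK.
#5 F = 18, but 18 is required to differ — violated.
#6 C = 3 ≠ 6 and F = 18 ≠ 15; both disjuncts false — violated.

The assignment fails constraints 2, 3, 5, 6.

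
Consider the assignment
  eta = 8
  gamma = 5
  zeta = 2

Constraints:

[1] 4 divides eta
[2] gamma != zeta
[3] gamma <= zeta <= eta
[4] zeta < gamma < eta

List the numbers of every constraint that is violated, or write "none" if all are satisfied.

[1] 8 / 4 = 2, so 4 divides 8 — holds.
[2] gamma = 5, zeta = 2; distinct — holds.
[3] values 5, 2, 8; gamma = 5 is not <= zeta = 2 — fails.
[4] values 2 < 5 < 8 — holds.

The assignment fails constraint 3.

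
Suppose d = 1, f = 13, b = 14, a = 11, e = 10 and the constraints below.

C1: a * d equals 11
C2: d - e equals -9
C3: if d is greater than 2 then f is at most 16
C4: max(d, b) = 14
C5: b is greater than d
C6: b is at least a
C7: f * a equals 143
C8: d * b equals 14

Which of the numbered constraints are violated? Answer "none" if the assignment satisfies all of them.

C1: a * d = 11 * 1 = 11  holds
C2: d - e = 1 - 10 = -9  holds
C3: d = 1, not > 2; antecedent false, conditional vacuously true  holds
C4: max(1, 14) = 14  holds
C5: b = 14, d = 1; 14 > 1  holds
C6: b = 14, a = 11; 14 ≥ 11  holds
C7: f * a = 13 * 11 = 143  holds
C8: d * b = 1 * 14 = 14  holds

The assignment satisfies every constraint.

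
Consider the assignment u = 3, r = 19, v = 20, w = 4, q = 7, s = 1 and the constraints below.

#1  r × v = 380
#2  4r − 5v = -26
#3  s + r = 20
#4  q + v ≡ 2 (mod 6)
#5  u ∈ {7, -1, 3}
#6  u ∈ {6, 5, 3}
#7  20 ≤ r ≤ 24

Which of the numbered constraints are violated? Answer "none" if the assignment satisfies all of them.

Constraints 2, 4, and 7 do not hold.

#1 r × v = 19 × 20 = 380 — OK.
#2 4r − 5v = 4(19) − 5(20) = -24, not -26 — violated.
#3 s + r = 1 + 19 = 20 — OK.
#4 q + v = 27; 27 mod 6 = 3, not 2 — violated.
#5 u = 3 is in {7, -1, 3} — OK.
#6 u = 3 is in {6, 5, 3} — OK.
#7 r = 19 is outside [20, 24] — violated.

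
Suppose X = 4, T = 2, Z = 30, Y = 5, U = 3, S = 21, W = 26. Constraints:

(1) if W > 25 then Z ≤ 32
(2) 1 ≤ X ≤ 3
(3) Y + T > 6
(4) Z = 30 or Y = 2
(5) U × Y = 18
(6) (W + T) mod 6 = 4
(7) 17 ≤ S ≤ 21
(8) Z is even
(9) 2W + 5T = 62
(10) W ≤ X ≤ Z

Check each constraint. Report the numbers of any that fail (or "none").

Violated: 2, 5, 10.

(1) W = 26 > 25, so we need Z ≤ 32; Z = 30 ≤ 32  true
(2) X = 4 is outside [1, 3]  false
(3) Y + T = 5 + 2 = 7; 7 > 6  true
(4) Z = 30 = 30 (first disjunct)  true
(5) U × Y = 3 × 5 = 15, not 18  false
(6) W + T = 28; 28 mod 6 = 4  true
(7) S = 21 lies in [17, 21]  true
(8) Z = 30 is even  true
(9) 2W + 5T = 2(26) + 5(2) = 62  true
(10) values 26, 4, 30; W = 26 is not ≤ X = 4  false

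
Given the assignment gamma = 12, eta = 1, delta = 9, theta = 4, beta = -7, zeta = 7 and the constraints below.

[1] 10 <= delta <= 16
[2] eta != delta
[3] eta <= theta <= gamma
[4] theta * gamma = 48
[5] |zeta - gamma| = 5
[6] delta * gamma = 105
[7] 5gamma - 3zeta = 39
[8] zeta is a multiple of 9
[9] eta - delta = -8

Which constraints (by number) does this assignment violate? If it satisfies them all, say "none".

[1] delta = 9 is outside [10, 16]  false
[2] eta = 1, delta = 9; distinct  true
[3] values 1 <= 4 <= 12  true
[4] theta * gamma = 4 * 12 = 48  true
[5] |7 - 12| = 5  true
[6] delta * gamma = 9 * 12 = 108, not 105  false
[7] 5gamma - 3zeta = 5(12) - 3(7) = 39  true
[8] 7 = 9*0 + 7, so 9 does not divide 7  false
[9] eta - delta = 1 - 9 = -8  true

No — constraints 1, 6, and 8 are not satisfied.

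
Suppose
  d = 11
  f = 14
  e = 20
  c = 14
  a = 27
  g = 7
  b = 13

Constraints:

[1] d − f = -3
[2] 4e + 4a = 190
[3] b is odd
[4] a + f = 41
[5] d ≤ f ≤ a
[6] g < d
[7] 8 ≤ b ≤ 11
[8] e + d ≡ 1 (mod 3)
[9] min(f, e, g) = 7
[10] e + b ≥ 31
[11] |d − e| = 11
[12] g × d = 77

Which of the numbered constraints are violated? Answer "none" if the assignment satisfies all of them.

[1] d − f = 11 − 14 = -3 — holds.
[2] 4e + 4a = 4(20) + 4(27) = 188, not 190 — does not hold.
[3] b = 13 is odd — holds.
[4] a + f = 27 + 14 = 41 — holds.
[5] values 11 ≤ 14 ≤ 27 — holds.
[6] g = 7, d = 11; 7 < 11 — holds.
[7] b = 13 is outside [8, 11] — does not hold.
[8] e + d = 31; 31 mod 3 = 1 — holds.
[9] min(14, 20, 7) = 7 — holds.
[10] e + b = 20 + 13 = 33; 33 ≥ 31 — holds.
[11] |11 − 20| = 9, not 11 — does not hold.
[12] g × d = 7 × 11 = 77 — holds.

The assignment fails constraints 2, 7, 11.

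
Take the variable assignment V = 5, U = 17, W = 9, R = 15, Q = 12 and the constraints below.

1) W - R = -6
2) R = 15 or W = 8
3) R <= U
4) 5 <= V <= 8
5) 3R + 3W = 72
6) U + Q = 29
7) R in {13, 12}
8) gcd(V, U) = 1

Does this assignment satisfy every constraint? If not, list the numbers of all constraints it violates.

1) W - R = 9 - 15 = -6  OK
2) R = 15 = 15 (first disjunct)  OK
3) R = 15, U = 17; 15 ≤ 17  OK
4) V = 5 lies in [5, 8]  OK
5) 3R + 3W = 3(15) + 3(9) = 72  OK
6) U + Q = 17 + 12 = 29  OK
7) R = 15 is not in {13, 12}  FAIL
8) gcd(5, 17) = 1  OK

Constraint 7 does not hold.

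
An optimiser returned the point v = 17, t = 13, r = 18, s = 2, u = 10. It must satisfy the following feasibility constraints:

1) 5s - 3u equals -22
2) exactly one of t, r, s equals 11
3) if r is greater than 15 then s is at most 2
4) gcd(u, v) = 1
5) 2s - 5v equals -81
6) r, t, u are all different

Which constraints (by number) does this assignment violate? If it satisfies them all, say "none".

1) 5s - 3u = 5(2) - 3(10) = -20, not -22  fails
2) t=13, r=18, s=2; 0 of them equal 11, not exactly one  fails
3) r = 18 > 15, so we need s ≤ 2; s = 2 ≤ 2  holds
4) gcd(10, 17) = 1  holds
5) 2s - 5v = 2(2) - 5(17) = -81  holds
6) values 18, 13, 10 are pairwise distinct  holds

No — constraints 1, 2 are not satisfied.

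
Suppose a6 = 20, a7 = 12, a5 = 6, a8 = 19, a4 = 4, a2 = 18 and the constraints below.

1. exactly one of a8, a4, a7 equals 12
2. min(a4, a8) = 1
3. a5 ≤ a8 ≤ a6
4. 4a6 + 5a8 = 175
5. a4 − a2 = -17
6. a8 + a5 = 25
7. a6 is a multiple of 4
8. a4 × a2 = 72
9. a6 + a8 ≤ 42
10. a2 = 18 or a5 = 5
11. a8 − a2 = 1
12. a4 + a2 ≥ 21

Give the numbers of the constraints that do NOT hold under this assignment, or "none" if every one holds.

Violated: 2, 5.

1. a8=19, a4=4, a7=12; 1 of them equals 12 — holds.
2. min(4, 19) = 4, not 1 — does not hold.
3. values 6 ≤ 19 ≤ 20 — holds.
4. 4a6 + 5a8 = 4(20) + 5(19) = 175 — holds.
5. a4 − a2 = 4 − 18 = -14, not -17 — does not hold.
6. a8 + a5 = 19 + 6 = 25 — holds.
7. 20 / 4 = 5, so 4 divides 20 — holds.
8. a4 × a2 = 4 × 18 = 72 — holds.
9. a6 + a8 = 20 + 19 = 39; 39 ≤ 42 — holds.
10. a2 = 18 = 18 (first disjunct) — holds.
11. a8 − a2 = 19 − 18 = 1 — holds.
12. a4 + a2 = 4 + 18 = 22; 22 ≥ 21 — holds.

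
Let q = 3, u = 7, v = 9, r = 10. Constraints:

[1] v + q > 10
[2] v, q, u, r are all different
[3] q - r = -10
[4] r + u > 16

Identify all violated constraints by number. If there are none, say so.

The assignment fails constraint 3.

[1] v + q = 9 + 3 = 12; 12 > 10  ✓
[2] values 9, 3, 7, 10 are pairwise distinct  ✓
[3] q - r = 3 - 10 = -7, not -10  ✗
[4] r + u = 10 + 7 = 17; 17 > 16  ✓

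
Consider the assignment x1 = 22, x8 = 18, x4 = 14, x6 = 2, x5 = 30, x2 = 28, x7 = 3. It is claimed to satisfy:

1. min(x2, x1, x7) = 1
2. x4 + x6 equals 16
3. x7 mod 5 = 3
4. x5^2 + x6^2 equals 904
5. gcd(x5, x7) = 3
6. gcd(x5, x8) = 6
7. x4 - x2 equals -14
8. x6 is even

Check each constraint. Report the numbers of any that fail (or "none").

1. min(28, 22, 3) = 3, not 1  ✘
2. x4 + x6 = 14 + 2 = 16  ✔
3. 3 mod 5 = 3  ✔
4. x5^2 + x6^2 = 30^2 + 2^2 = 900 + 4 = 904  ✔
5. gcd(30, 3) = 3  ✔
6. gcd(30, 18) = 6  ✔
7. x4 - x2 = 14 - 28 = -14  ✔
8. x6 = 2 is even  ✔

Constraint 1 does not hold.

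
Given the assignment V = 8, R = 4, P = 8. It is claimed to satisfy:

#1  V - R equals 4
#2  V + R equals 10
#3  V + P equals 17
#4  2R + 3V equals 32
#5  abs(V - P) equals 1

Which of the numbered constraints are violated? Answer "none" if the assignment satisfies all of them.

#1 V - R = 8 - 4 = 4 — holds.
#2 V + R = 8 + 4 = 12, not 10 — fails.
#3 V + P = 8 + 8 = 16, not 17 — fails.
#4 2R + 3V = 2(4) + 3(8) = 32 — holds.
#5 abs(8 - 8) = 0, not 1 — fails.

No — constraints 2, 3, and 5 are not satisfied.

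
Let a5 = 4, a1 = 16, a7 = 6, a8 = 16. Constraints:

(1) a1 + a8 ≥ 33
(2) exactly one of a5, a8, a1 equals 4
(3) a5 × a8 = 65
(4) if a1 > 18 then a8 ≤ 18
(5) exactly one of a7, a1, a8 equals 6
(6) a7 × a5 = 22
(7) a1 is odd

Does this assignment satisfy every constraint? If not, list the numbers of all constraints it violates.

(1) a1 + a8 = 16 + 16 = 32; 32 < 33, bound 33 not met  fails
(2) a5=4, a8=16, a1=16; 1 of them equals 4  holds
(3) a5 × a8 = 4 × 16 = 64, not 65  fails
(4) a1 = 16, not > 18; antecedent false, conditional vacuously true  holds
(5) a7=6, a1=16, a8=16; 1 of them equals 6  holds
(6) a7 × a5 = 6 × 4 = 24, not 22  fails
(7) a1 = 16 is even  fails

The assignment fails constraints 1, 3, 6, and 7.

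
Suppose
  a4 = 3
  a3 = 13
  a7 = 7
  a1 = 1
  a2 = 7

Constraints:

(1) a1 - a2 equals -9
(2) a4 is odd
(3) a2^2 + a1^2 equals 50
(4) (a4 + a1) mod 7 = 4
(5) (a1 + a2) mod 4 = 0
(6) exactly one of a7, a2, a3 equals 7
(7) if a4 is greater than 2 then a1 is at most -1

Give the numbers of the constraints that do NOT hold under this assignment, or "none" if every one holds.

Violated: 1, 6, 7.

(1) a1 - a2 = 1 - 7 = -6, not -9 — does not hold.
(2) a4 = 3 is odd — holds.
(3) a2^2 + a1^2 = 7^2 + 1^2 = 49 + 1 = 50 — holds.
(4) a4 + a1 = 4; 4 mod 7 = 4 — holds.
(5) a1 + a2 = 8; 8 mod 4 = 0 — holds.
(6) a7=7, a2=7, a3=13; 2 of them equal 7, not exactly one — does not hold.
(7) a4 = 3 > 2, so we need a1 ≤ -1; but a1 = 1 > -1 — does not hold.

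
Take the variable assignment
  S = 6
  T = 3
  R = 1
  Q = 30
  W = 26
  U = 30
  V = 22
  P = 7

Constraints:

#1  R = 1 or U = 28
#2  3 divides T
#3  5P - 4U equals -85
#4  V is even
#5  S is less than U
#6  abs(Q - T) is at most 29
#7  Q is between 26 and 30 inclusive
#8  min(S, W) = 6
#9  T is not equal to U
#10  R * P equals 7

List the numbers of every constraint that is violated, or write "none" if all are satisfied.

#1 R = 1 = 1 (first disjunct) — satisfied.
#2 3 / 3 = 1, so 3 divides 3 — satisfied.
#3 5P - 4U = 5(7) - 4(30) = -85 — satisfied.
#4 V = 22 is even — satisfied.
#5 S = 6, U = 30; 6 < 30 — satisfied.
#6 abs(30 - 3) = 27; 27 ≤ 29 — satisfied.
#7 Q = 30 lies in [26, 30] — satisfied.
#8 min(6, 26) = 6 — satisfied.
#9 T = 3, U = 30; distinct — satisfied.
#10 R * P = 1 * 7 = 7 — satisfied.

The assignment satisfies every constraint.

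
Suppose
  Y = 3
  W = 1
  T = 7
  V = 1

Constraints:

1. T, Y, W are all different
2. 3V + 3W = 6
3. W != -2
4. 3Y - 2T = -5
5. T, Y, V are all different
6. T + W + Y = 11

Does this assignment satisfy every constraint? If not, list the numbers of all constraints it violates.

None — every constraint holds.

1. values 7, 3, 1 are pairwise distinct — satisfied.
2. 3V + 3W = 3(1) + 3(1) = 6 — satisfied.
3. W = 1, and 1 ≠ -2 — satisfied.
4. 3Y - 2T = 3(3) - 2(7) = -5 — satisfied.
5. values 7, 3, 1 are pairwise distinct — satisfied.
6. T + W + Y = 7 + 1 + 3 = 11 — satisfied.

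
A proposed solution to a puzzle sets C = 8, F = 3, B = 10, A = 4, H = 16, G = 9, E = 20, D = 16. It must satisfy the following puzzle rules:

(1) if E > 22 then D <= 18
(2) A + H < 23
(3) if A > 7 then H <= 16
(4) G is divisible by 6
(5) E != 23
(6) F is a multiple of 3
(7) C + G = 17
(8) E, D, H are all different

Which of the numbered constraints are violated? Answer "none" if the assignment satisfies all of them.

(1) E = 20, not > 22; antecedent false, conditional vacuously true  ✔
(2) A + H = 4 + 16 = 20; 20 < 23  ✔
(3) A = 4, not > 7; antecedent false, conditional vacuously true  ✔
(4) 9 = 6*1 + 3, so 6 does not divide 9  ✘
(5) E = 20, and 20 ≠ 23  ✔
(6) 3 / 3 = 1, so 3 divides 3  ✔
(7) C + G = 8 + 9 = 17  ✔
(8) D = H = 16, not all different  ✘

Constraints 4 and 8 do not hold.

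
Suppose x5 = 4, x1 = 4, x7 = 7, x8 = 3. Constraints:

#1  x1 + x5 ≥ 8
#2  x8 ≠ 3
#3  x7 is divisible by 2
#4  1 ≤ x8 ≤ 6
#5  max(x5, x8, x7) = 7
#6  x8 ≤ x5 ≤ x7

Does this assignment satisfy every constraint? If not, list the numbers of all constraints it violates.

#1 x1 + x5 = 4 + 4 = 8; 8 ≥ 8 — holds.
#2 x8 = 3, but 3 is required to differ — does not hold.
#3 7 = 2×3 + 1, so 2 does not divide 7 — does not hold.
#4 x8 = 3 lies in [1, 6] — holds.
#5 max(4, 3, 7) = 7 — holds.
#6 values 3 ≤ 4 ≤ 7 — holds.

Constraints 2, 3 do not hold.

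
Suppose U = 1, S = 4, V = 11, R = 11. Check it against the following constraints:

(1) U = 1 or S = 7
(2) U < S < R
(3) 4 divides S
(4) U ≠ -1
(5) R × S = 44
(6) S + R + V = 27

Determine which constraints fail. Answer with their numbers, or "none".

(1) U = 1 = 1 (first disjunct) — holds.
(2) values 1 < 4 < 11 — holds.
(3) 4 / 4 = 1, so 4 divides 4 — holds.
(4) U = 1, and 1 ≠ -1 — holds.
(5) R × S = 11 × 4 = 44 — holds.
(6) S + R + V = 4 + 11 + 11 = 26, not 27 — fails.

Violated: 6.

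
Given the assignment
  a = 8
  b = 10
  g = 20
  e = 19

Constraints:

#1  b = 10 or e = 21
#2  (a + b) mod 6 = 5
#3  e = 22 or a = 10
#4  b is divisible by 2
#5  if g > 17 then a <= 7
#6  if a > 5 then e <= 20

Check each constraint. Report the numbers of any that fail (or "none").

#1 b = 10 = 10 (first disjunct) — holds.
#2 a + b = 18; 18 mod 6 = 0, not 5 — does not hold.
#3 e = 19 ≠ 22 and a = 8 ≠ 10; both disjuncts false — does not hold.
#4 10 / 2 = 5, so 2 divides 10 — holds.
#5 g = 20 > 17, so we need a ≤ 7; but a = 8 > 7 — does not hold.
#6 a = 8 > 5, so we need e ≤ 20; e = 19 ≤ 20 — holds.

Constraints 2, 3, 5 are violated.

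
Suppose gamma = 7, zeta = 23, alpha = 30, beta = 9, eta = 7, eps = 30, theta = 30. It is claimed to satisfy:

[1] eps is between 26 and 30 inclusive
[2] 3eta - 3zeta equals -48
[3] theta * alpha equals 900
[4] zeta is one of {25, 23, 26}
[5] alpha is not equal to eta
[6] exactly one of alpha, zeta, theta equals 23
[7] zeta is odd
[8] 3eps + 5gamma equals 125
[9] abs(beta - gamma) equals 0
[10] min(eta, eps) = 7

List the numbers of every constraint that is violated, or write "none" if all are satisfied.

Violated: 9.

[1] eps = 30 lies in [26, 30] — holds.
[2] 3eta - 3zeta = 3(7) - 3(23) = -48 — holds.
[3] theta * alpha = 30 * 30 = 900 — holds.
[4] zeta = 23 is in {25, 23, 26} — holds.
[5] alpha = 30, eta = 7; distinct — holds.
[6] alpha=30, zeta=23, theta=30; 1 of them equals 23 — holds.
[7] zeta = 23 is odd — holds.
[8] 3eps + 5gamma = 3(30) + 5(7) = 125 — holds.
[9] abs(9 - 7) = 2, not 0 — does not hold.
[10] min(7, 30) = 7 — holds.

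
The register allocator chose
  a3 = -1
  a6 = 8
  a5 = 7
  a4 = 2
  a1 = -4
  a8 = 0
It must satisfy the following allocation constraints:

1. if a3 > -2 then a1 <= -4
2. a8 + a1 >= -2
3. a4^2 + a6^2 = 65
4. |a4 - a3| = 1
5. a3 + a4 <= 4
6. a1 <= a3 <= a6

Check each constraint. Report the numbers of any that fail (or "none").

1. a3 = -1 > -2, so we need a1 ≤ -4; a1 = -4 ≤ -4 — holds.
2. a8 + a1 = 0 + (-4) = -4; -4 < -2, bound -2 not met — fails.
3. a4^2 + a6^2 = 2^2 + 8^2 = 4 + 64 = 68, not 65 — fails.
4. |2 - (-1)| = 3, not 1 — fails.
5. a3 + a4 = -1 + 2 = 1; 1 ≤ 4 — holds.
6. values -4 <= -1 <= 8 — holds.

Constraints 2, 3, and 4 do not hold.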